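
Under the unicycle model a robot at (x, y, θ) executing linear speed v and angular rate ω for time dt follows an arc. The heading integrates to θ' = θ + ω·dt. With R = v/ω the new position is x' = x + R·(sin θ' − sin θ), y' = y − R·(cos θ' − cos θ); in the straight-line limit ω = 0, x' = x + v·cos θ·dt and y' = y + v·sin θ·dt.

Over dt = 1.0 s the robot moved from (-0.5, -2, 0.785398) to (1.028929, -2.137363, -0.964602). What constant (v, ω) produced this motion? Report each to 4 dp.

v = 1.7500, ω = -1.7500

Δθ = -0.964602 − 0.785398 = -1.750000
ω = Δθ/dt = -1.750000/1.0 = -1.7500
R = Δx/(sin θ' − sin θ) = -1.0000
v = R·ω = -1.0000·-1.7500 = 1.7500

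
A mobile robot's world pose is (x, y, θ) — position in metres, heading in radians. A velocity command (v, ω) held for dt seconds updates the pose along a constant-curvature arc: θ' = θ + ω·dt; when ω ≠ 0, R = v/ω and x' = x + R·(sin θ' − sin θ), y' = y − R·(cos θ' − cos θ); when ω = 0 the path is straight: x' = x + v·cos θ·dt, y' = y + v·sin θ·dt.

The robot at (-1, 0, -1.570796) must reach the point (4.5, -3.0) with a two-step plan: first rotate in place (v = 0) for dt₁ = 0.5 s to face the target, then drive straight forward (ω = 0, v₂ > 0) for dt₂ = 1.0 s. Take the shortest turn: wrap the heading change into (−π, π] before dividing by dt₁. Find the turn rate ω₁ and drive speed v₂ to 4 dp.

ω₁ = 2.1429, v₂ = 6.2650

heading to target = atan2(-3−0, 4.5−-1) = -0.4993
Δθ = wrap(-0.4993 − -1.5708) = 1.0714; ω₁ = Δθ/dt₁ = 2.1429
distance = √((4.5−-1)² + (-3−0)²) = 6.2650; v₂ = distance/dt₂ = 6.2650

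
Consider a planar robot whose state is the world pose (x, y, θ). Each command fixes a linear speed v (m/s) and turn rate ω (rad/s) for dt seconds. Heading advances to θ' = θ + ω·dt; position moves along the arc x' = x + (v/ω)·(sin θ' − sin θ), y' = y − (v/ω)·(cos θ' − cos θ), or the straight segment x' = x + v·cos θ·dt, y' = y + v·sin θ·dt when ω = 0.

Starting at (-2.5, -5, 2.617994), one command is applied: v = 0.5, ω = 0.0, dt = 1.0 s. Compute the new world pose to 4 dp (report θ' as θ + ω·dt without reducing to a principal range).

θ' = 2.6180 + 0.0·1.0 = 2.6180
ω = 0 → straight: x' = -2.5 + 0.5·cos(2.6180)·1.0 = -2.9330
y' = -5 + 0.5·sin(2.6180)·1.0 = -4.7500

(-2.9330, -4.7500, 2.6180)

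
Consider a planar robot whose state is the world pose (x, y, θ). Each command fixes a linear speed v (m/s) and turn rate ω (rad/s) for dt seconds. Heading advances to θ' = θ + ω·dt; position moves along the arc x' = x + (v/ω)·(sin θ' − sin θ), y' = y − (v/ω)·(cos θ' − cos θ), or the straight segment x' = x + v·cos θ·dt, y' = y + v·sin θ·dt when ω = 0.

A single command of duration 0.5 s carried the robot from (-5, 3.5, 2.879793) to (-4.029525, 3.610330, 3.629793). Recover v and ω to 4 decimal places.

v = -2.0000, ω = 1.5000

Δθ = 3.629793 − 2.879793 = 0.750000
ω = Δθ/dt = 0.750000/0.5 = 1.5000
R = Δx/(sin θ' − sin θ) = -1.3333
v = R·ω = -1.3333·1.5000 = -2.0000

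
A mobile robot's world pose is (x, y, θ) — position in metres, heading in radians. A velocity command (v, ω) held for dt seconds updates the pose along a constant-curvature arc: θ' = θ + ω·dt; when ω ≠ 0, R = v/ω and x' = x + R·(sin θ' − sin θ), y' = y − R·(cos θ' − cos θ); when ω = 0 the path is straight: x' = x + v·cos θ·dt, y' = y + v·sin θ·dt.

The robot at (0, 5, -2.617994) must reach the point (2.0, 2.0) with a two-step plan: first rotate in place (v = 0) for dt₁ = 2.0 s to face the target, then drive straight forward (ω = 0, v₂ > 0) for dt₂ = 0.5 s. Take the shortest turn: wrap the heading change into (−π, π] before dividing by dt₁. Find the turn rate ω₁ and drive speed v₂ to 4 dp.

heading to target = atan2(2−5, 2−0) = -0.9828
Δθ = wrap(-0.9828 − -2.6180) = 1.6352; ω₁ = Δθ/dt₁ = 0.8176
distance = √((2−0)² + (2−5)²) = 3.6056; v₂ = distance/dt₂ = 7.2111

ω₁ = 0.8176, v₂ = 7.2111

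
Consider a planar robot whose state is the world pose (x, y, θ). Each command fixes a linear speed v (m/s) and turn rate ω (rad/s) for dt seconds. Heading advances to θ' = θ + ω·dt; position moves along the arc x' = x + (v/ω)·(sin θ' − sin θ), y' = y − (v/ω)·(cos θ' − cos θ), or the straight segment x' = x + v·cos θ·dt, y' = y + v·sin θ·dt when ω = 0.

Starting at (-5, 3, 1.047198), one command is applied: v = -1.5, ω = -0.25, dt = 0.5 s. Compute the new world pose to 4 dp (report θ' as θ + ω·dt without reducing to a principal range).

θ' = 1.0472 + -0.25·0.5 = 0.9222
R = v/ω = -1.5/-0.25 = 6.0000
x' = -5 + 6.0000·(sin 0.9222 − sin 1.0472) = -5.4146
y' = 3 − 6.0000·(cos 0.9222 − cos 1.0472) = 2.3756

(-5.4146, 2.3756, 0.9222)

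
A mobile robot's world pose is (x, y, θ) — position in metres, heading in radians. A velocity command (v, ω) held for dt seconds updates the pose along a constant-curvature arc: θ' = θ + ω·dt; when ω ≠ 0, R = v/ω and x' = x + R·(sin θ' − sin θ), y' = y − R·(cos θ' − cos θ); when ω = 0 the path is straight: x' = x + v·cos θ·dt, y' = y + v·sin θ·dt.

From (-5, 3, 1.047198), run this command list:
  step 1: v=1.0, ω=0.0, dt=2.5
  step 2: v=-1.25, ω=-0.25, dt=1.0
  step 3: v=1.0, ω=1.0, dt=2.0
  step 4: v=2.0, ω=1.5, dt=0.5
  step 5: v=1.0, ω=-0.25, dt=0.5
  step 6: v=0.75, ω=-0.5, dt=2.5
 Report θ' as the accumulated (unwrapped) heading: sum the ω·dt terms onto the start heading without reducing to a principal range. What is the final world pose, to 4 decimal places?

step 1: θ'=1.0472 (straight) → pose (-3.7500, 5.1651, 1.0472)
step 2: θ'=0.7972 (R=5.0000) → pose (-4.5031, 4.1715, 0.7972)
step 3: θ'=2.7972 (R=1.0000) → pose (-4.8809, 5.8115, 2.7972)
step 4: θ'=3.5472 (R=1.3333) → pose (-5.8572, 5.7816, 3.5472)
step 5: θ'=3.4222 (R=-4.0000) → pose (-6.3277, 5.6135, 3.4222)
step 6: θ'=2.1722 (R=-1.5000) → pose (-7.9799, 6.2061, 2.1722)

(-7.9799, 6.2061, 2.1722)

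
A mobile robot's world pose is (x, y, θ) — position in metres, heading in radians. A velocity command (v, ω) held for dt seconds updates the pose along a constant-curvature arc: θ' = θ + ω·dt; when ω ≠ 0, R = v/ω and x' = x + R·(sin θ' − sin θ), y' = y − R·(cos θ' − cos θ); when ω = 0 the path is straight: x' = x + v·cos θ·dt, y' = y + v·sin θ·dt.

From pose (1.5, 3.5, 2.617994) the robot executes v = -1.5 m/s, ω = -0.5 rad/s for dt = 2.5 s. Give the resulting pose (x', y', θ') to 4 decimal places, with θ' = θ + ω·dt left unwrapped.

(2.9385, 0.2977, 1.3680)

θ' = 2.6180 + -0.5·2.5 = 1.3680
R = v/ω = -1.5/-0.5 = 3.0000
x' = 1.5 + 3.0000·(sin 1.3680 − sin 2.6180) = 2.9385
y' = 3.5 − 3.0000·(cos 1.3680 − cos 2.6180) = 0.2977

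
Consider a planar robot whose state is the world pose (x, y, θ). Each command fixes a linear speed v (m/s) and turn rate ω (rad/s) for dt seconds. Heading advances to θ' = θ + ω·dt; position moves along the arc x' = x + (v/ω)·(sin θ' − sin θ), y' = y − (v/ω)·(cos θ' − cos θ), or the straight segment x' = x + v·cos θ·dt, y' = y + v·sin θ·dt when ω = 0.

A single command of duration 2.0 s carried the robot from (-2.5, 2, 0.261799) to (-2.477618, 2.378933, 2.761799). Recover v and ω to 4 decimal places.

v = 0.2500, ω = 1.2500

Δθ = 2.761799 − 0.261799 = 2.500000
ω = Δθ/dt = 2.500000/2.0 = 1.2500
R = −Δy/(cos θ' − cos θ) = 0.2000
v = R·ω = 0.2000·1.2500 = 0.2500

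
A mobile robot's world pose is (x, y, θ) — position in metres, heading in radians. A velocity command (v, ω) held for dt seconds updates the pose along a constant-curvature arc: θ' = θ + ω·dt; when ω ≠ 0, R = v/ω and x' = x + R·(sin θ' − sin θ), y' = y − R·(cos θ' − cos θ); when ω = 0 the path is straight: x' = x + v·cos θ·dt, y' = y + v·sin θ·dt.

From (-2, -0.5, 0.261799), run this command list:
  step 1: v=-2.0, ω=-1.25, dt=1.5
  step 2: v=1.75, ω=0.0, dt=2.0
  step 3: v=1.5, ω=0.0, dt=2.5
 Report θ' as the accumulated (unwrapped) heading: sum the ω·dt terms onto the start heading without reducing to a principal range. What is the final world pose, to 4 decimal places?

step 1: θ'=-1.6132 (R=1.6000) → pose (-4.0127, 1.1133, -1.6132)
step 2: θ'=-1.6132 (straight) → pose (-4.1610, -2.3835, -1.6132)
step 3: θ'=-1.6132 (straight) → pose (-4.3200, -6.1302, -1.6132)

(-4.3200, -6.1302, -1.6132)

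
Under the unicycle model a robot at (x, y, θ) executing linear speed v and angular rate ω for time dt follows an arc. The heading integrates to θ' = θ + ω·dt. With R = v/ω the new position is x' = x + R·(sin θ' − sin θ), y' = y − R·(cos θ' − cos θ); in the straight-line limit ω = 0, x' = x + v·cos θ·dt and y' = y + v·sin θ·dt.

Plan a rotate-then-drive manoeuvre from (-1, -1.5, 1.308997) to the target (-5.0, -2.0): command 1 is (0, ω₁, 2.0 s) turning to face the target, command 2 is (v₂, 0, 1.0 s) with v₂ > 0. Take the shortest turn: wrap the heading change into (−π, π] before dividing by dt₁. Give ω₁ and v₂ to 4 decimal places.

heading to target = atan2(-2−-1.5, -5−-1) = -3.0172
Δθ = wrap(-3.0172 − 1.3090) = 1.9570; ω₁ = Δθ/dt₁ = 0.9785
distance = √((-5−-1)² + (-2−-1.5)²) = 4.0311; v₂ = distance/dt₂ = 4.0311

ω₁ = 0.9785, v₂ = 4.0311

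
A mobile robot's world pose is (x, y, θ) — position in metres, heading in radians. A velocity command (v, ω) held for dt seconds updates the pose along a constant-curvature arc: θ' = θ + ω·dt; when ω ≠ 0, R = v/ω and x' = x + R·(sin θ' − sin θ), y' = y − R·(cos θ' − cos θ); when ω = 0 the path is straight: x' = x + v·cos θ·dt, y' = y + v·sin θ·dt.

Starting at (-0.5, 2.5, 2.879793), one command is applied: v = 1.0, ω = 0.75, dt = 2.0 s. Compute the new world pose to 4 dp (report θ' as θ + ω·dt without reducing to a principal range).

θ' = 2.8798 + 0.75·2.0 = 4.3798
R = v/ω = 1.0/0.75 = 1.3333
x' = -0.5 + 1.3333·(sin 4.3798 − sin 2.8798) = -2.1054
y' = 2.5 − 1.3333·(cos 4.3798 − cos 2.8798) = 1.6474

(-2.1054, 1.6474, 4.3798)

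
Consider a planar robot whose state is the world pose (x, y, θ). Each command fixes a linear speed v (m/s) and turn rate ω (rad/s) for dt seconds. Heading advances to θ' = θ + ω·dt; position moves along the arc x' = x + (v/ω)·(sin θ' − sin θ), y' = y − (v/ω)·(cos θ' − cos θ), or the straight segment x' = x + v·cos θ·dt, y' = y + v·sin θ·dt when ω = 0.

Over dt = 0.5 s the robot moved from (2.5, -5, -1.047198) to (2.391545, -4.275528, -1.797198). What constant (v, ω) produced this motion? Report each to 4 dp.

v = -1.5000, ω = -1.5000

Δθ = -1.797198 − -1.047198 = -0.750000
ω = Δθ/dt = -0.750000/0.5 = -1.5000
R = −Δy/(cos θ' − cos θ) = 1.0000
v = R·ω = 1.0000·-1.5000 = -1.5000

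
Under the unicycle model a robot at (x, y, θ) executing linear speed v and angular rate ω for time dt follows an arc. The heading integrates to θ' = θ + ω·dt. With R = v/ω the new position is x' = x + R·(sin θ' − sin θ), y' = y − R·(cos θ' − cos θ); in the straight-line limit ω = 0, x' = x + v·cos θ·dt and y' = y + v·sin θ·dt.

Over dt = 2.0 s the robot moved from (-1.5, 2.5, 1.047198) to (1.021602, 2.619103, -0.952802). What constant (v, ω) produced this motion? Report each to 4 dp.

Δθ = -0.952802 − 1.047198 = -2.000000
ω = Δθ/dt = -2.000000/2.0 = -1.0000
R = Δx/(sin θ' − sin θ) = -1.5000
v = R·ω = -1.5000·-1.0000 = 1.5000

v = 1.5000, ω = -1.0000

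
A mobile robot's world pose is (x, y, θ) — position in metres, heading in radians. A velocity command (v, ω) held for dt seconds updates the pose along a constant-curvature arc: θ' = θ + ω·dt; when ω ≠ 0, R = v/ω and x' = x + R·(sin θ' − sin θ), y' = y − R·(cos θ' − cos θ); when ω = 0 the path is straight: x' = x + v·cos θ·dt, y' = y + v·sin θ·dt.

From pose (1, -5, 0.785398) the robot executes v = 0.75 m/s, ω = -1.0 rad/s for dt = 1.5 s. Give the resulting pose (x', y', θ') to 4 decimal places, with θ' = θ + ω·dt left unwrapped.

(2.0218, -4.9638, -0.7146)

θ' = 0.7854 + -1.0·1.5 = -0.7146
R = v/ω = 0.75/-1.0 = -0.7500
x' = 1 + -0.7500·(sin -0.7146 − sin 0.7854) = 2.0218
y' = -5 − -0.7500·(cos -0.7146 − cos 0.7854) = -4.9638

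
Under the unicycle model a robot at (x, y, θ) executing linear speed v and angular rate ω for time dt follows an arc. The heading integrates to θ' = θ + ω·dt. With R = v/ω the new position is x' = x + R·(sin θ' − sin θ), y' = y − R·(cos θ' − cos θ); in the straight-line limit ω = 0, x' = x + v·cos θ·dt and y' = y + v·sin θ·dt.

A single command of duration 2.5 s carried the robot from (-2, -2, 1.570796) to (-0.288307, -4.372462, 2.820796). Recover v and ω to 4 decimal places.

Δθ = 2.820796 − 1.570796 = 1.250000
ω = Δθ/dt = 1.250000/2.5 = 0.5000
R = −Δy/(cos θ' − cos θ) = -2.5000
v = R·ω = -2.5000·0.5000 = -1.2500

v = -1.2500, ω = 0.5000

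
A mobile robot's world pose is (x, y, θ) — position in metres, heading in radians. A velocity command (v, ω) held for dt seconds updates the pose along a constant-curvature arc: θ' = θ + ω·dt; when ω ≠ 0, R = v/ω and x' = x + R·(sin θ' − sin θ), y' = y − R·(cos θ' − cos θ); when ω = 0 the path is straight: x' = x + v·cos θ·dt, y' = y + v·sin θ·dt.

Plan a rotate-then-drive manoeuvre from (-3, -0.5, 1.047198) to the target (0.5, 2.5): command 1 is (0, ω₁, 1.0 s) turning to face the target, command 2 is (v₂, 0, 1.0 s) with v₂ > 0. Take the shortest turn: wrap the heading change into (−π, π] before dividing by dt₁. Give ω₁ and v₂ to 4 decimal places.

ω₁ = -0.3386, v₂ = 4.6098

heading to target = atan2(2.5−-0.5, 0.5−-3) = 0.7086
Δθ = wrap(0.7086 − 1.0472) = -0.3386; ω₁ = Δθ/dt₁ = -0.3386
distance = √((0.5−-3)² + (2.5−-0.5)²) = 4.6098; v₂ = distance/dt₂ = 4.6098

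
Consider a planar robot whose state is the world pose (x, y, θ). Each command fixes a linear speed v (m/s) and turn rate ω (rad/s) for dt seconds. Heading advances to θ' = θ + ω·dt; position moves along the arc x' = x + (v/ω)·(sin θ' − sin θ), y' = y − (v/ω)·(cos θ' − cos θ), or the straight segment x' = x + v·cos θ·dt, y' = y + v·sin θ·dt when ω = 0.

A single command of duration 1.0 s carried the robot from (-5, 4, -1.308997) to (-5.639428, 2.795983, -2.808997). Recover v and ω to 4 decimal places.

Δθ = -2.808997 − -1.308997 = -1.500000
ω = Δθ/dt = -1.500000/1.0 = -1.5000
R = −Δy/(cos θ' − cos θ) = -1.0000
v = R·ω = -1.0000·-1.5000 = 1.5000

v = 1.5000, ω = -1.5000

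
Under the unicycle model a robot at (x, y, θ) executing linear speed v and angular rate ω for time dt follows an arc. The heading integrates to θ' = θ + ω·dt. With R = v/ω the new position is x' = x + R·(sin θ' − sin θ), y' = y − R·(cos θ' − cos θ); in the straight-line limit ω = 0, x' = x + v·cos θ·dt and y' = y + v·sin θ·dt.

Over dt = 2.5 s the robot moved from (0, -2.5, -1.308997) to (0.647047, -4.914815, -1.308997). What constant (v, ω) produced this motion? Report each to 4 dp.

Δθ = -1.308997 − -1.308997 = 0.000000
ω = Δθ/dt = 0.000000/2.5 = 0.0000
ω = 0 → v = (Δx·cos θ + Δy·sin θ)/dt = 1.0000

v = 1.0000, ω = 0.0000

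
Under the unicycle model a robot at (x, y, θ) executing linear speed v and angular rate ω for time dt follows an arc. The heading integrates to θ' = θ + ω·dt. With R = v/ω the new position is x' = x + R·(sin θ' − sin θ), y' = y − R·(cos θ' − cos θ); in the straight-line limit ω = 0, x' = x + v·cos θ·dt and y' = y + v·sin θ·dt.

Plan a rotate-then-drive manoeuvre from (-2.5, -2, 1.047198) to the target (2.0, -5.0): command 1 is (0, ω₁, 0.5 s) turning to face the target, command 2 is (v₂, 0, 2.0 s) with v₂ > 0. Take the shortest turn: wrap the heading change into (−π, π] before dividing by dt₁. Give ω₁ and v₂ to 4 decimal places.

ω₁ = -3.2704, v₂ = 2.7042

heading to target = atan2(-5−-2, 2−-2.5) = -0.5880
Δθ = wrap(-0.5880 − 1.0472) = -1.6352; ω₁ = Δθ/dt₁ = -3.2704
distance = √((2−-2.5)² + (-5−-2)²) = 5.4083; v₂ = distance/dt₂ = 2.7042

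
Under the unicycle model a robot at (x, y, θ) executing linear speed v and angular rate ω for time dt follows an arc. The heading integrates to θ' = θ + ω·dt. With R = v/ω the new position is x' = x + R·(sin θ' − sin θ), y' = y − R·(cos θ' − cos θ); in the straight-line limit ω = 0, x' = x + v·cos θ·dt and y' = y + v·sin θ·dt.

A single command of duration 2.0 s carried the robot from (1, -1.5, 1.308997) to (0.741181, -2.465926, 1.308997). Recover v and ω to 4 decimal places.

v = -0.5000, ω = 0.0000

Δθ = 1.308997 − 1.308997 = 0.000000
ω = Δθ/dt = 0.000000/2.0 = 0.0000
ω = 0 → v = (Δx·cos θ + Δy·sin θ)/dt = -0.5000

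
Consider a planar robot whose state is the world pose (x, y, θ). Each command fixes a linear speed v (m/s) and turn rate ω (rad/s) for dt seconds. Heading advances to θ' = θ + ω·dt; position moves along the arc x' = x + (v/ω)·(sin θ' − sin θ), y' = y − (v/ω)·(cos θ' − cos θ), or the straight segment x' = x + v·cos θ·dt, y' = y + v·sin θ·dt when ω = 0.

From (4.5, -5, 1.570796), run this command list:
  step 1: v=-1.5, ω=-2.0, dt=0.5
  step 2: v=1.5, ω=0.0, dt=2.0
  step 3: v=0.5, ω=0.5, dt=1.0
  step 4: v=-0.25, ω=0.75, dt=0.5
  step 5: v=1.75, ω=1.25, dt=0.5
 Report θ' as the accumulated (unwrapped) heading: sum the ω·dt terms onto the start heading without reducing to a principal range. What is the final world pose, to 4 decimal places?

step 1: θ'=0.5708 (R=0.7500) → pose (4.1552, -5.6311, 0.5708)
step 2: θ'=0.5708 (straight) → pose (6.6796, -4.0102, 0.5708)
step 3: θ'=1.0708 (R=1.0000) → pose (7.0169, -3.6482, 1.0708)
step 4: θ'=1.4458 (R=-0.3333) → pose (6.9787, -3.7664, 1.4458)
step 5: θ'=2.0708 (R=1.4000) → pose (6.8183, -2.9207, 2.0708)

(6.8183, -2.9207, 2.0708)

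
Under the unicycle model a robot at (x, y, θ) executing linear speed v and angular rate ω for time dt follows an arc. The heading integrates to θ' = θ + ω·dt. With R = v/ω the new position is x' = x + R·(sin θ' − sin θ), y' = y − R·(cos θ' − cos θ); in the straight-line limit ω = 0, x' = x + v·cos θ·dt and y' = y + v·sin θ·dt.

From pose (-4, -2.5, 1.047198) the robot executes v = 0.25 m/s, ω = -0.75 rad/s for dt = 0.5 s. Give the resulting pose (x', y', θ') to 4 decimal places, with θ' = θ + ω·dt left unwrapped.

θ' = 1.0472 + -0.75·0.5 = 0.6722
R = v/ω = 0.25/-0.75 = -0.3333
x' = -4 + -0.3333·(sin 0.6722 − sin 1.0472) = -3.9189
y' = -2.5 − -0.3333·(cos 0.6722 − cos 1.0472) = -2.4058

(-3.9189, -2.4058, 0.6722)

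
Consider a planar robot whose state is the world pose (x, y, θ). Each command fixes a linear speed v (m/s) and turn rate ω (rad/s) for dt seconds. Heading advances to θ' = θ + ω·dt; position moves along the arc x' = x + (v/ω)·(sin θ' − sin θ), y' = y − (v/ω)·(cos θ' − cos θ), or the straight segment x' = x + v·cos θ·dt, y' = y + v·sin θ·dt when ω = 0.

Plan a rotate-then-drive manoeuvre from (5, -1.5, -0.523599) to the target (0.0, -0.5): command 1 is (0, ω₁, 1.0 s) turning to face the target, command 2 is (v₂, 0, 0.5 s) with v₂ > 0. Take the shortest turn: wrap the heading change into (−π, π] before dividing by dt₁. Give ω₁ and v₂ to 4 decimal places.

ω₁ = -2.8154, v₂ = 10.1980

heading to target = atan2(-0.5−-1.5, 0−5) = 2.9442
Δθ = wrap(2.9442 − -0.5236) = -2.8154; ω₁ = Δθ/dt₁ = -2.8154
distance = √((0−5)² + (-0.5−-1.5)²) = 5.0990; v₂ = distance/dt₂ = 10.1980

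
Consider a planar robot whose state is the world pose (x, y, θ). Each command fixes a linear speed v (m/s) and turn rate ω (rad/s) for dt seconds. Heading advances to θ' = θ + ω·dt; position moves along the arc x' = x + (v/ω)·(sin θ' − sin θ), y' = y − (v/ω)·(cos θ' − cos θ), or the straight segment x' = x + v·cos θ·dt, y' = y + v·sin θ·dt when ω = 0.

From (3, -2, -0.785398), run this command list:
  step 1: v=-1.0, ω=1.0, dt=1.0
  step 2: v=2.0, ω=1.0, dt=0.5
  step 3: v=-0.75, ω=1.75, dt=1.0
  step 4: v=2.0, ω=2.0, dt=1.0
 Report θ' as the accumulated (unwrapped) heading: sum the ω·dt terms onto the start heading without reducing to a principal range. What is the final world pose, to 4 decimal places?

(1.3811, -2.4786, 4.4646)

step 1: θ'=0.2146 (R=-1.0000) → pose (2.0799, -1.7300, 0.2146)
step 2: θ'=0.7146 (R=2.0000) → pose (2.9647, -1.2866, 0.7146)
step 3: θ'=2.4646 (R=-0.4286) → pose (2.9770, -1.9444, 2.4646)
step 4: θ'=4.4646 (R=1.0000) → pose (1.3811, -2.4786, 4.4646)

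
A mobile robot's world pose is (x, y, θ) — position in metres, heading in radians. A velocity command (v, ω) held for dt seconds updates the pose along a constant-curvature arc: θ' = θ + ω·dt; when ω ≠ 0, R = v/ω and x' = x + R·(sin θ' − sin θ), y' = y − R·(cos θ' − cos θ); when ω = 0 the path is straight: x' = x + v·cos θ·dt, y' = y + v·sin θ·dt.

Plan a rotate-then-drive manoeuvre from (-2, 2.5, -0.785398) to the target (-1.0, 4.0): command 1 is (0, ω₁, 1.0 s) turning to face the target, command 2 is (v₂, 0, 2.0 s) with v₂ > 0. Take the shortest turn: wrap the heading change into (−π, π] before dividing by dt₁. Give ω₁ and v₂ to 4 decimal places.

heading to target = atan2(4−2.5, -1−-2) = 0.9828
Δθ = wrap(0.9828 − -0.7854) = 1.7682; ω₁ = Δθ/dt₁ = 1.7682
distance = √((-1−-2)² + (4−2.5)²) = 1.8028; v₂ = distance/dt₂ = 0.9014

ω₁ = 1.7682, v₂ = 0.9014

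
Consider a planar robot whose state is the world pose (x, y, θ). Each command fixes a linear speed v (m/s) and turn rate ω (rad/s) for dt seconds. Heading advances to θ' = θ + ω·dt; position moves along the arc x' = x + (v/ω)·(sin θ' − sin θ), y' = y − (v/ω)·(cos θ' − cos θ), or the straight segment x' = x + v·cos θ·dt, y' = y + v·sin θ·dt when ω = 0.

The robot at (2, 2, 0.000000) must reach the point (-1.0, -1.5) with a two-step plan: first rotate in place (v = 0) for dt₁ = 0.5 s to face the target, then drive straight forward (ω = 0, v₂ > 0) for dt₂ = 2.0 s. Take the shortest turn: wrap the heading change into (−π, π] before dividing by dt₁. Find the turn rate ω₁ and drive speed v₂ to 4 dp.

ω₁ = -4.5588, v₂ = 2.3049

heading to target = atan2(-1.5−2, -1−2) = -2.2794
Δθ = wrap(-2.2794 − 0.0000) = -2.2794; ω₁ = Δθ/dt₁ = -4.5588
distance = √((-1−2)² + (-1.5−2)²) = 4.6098; v₂ = distance/dt₂ = 2.3049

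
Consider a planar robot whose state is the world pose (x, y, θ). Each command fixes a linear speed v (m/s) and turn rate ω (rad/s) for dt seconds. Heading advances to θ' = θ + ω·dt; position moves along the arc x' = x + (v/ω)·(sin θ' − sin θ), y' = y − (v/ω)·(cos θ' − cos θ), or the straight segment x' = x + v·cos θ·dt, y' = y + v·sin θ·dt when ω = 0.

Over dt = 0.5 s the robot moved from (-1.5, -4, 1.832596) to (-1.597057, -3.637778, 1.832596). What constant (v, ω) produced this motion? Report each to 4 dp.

Δθ = 1.832596 − 1.832596 = 0.000000
ω = Δθ/dt = 0.000000/0.5 = 0.0000
ω = 0 → v = (Δx·cos θ + Δy·sin θ)/dt = 0.7500

v = 0.7500, ω = 0.0000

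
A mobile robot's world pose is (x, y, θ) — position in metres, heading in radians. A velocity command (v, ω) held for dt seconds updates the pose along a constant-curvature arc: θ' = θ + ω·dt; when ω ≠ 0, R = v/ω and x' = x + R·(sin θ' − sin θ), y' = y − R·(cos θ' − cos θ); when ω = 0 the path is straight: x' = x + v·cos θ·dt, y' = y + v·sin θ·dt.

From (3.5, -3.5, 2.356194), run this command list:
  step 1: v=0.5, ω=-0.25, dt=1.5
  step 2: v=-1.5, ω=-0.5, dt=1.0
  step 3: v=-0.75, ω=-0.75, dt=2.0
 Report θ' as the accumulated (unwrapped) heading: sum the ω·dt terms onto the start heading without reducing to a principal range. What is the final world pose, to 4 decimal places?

(2.3026, -5.2594, -0.0188)

step 1: θ'=1.9812 (R=-2.0000) → pose (3.0803, -2.8837, 1.9812)
step 2: θ'=1.4812 (R=3.0000) → pose (3.3174, -4.3491, 1.4812)
step 3: θ'=-0.0188 (R=1.0000) → pose (2.3026, -5.2594, -0.0188)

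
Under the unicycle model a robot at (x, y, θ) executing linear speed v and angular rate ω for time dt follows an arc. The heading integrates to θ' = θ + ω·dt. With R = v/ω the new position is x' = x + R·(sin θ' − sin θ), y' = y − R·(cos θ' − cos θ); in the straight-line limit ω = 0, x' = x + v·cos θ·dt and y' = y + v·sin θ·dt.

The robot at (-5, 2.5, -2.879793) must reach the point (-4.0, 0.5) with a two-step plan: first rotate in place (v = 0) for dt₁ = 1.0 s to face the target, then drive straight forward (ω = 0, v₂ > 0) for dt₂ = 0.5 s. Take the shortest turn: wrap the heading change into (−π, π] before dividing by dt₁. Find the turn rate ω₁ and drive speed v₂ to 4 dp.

heading to target = atan2(0.5−2.5, -4−-5) = -1.1071
Δθ = wrap(-1.1071 − -2.8798) = 1.7726; ω₁ = Δθ/dt₁ = 1.7726
distance = √((-4−-5)² + (0.5−2.5)²) = 2.2361; v₂ = distance/dt₂ = 4.4721

ω₁ = 1.7726, v₂ = 4.4721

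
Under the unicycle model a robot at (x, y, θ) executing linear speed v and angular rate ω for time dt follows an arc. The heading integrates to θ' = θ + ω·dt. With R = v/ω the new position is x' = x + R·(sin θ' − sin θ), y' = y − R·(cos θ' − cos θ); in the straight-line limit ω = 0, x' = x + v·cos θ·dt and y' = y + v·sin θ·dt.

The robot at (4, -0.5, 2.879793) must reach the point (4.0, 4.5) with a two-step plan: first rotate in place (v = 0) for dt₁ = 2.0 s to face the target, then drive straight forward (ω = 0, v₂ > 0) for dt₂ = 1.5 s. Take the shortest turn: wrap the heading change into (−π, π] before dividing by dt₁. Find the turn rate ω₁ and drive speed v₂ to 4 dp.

ω₁ = -0.6545, v₂ = 3.3333

heading to target = atan2(4.5−-0.5, 4−4) = 1.5708
Δθ = wrap(1.5708 − 2.8798) = -1.3090; ω₁ = Δθ/dt₁ = -0.6545
distance = √((4−4)² + (4.5−-0.5)²) = 5.0000; v₂ = distance/dt₂ = 3.3333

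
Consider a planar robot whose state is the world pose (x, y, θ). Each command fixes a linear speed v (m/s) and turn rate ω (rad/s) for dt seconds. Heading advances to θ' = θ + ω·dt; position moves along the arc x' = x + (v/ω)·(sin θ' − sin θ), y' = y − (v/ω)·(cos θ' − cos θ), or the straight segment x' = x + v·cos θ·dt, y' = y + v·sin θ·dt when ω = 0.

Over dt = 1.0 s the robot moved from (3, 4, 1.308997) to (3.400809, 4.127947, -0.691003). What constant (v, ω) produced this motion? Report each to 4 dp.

Δθ = -0.691003 − 1.308997 = -2.000000
ω = Δθ/dt = -2.000000/1.0 = -2.0000
R = Δx/(sin θ' − sin θ) = -0.2500
v = R·ω = -0.2500·-2.0000 = 0.5000

v = 0.5000, ω = -2.0000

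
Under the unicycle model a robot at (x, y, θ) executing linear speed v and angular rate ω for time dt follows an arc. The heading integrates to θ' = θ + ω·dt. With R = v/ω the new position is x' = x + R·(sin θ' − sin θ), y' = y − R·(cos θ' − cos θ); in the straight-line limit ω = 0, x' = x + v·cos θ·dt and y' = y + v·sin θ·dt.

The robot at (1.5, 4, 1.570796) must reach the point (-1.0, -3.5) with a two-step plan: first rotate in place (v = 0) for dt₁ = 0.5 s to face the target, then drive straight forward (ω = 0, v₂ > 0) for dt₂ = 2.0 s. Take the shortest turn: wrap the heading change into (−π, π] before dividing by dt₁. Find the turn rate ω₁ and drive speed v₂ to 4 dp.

ω₁ = 5.6397, v₂ = 3.9528

heading to target = atan2(-3.5−4, -1−1.5) = -1.8925
Δθ = wrap(-1.8925 − 1.5708) = 2.8198; ω₁ = Δθ/dt₁ = 5.6397
distance = √((-1−1.5)² + (-3.5−4)²) = 7.9057; v₂ = distance/dt₂ = 3.9528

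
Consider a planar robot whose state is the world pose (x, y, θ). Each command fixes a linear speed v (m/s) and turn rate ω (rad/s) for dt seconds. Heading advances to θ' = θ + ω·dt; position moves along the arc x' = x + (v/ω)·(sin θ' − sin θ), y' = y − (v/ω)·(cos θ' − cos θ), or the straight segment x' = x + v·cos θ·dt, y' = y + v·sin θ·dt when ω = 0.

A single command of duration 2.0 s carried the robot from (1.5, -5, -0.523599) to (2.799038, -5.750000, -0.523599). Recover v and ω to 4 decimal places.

v = 0.7500, ω = 0.0000

Δθ = -0.523599 − -0.523599 = 0.000000
ω = Δθ/dt = 0.000000/2.0 = 0.0000
ω = 0 → v = (Δx·cos θ + Δy·sin θ)/dt = 0.7500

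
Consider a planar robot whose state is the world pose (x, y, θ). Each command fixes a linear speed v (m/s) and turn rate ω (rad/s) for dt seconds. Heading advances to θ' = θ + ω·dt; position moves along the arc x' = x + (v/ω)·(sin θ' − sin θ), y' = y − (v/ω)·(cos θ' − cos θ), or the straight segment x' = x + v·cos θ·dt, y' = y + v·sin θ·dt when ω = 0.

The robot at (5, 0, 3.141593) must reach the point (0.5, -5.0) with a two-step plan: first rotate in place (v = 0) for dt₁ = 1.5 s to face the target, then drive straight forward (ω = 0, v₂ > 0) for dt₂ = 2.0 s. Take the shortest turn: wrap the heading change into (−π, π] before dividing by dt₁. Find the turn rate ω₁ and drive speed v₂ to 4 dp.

ω₁ = 0.5587, v₂ = 3.3634

heading to target = atan2(-5−0, 0.5−5) = -2.3036
Δθ = wrap(-2.3036 − 3.1416) = 0.8380; ω₁ = Δθ/dt₁ = 0.5587
distance = √((0.5−5)² + (-5−0)²) = 6.7268; v₂ = distance/dt₂ = 3.3634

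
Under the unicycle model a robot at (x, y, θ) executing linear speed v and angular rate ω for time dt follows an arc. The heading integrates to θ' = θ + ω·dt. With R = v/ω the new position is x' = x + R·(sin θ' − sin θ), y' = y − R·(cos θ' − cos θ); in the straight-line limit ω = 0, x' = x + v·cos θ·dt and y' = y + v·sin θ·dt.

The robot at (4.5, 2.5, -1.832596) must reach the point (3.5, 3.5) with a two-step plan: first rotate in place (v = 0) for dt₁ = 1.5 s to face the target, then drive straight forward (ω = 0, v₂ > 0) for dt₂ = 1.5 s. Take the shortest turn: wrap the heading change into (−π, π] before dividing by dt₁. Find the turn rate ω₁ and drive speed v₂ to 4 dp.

heading to target = atan2(3.5−2.5, 3.5−4.5) = 2.3562
Δθ = wrap(2.3562 − -1.8326) = -2.0944; ω₁ = Δθ/dt₁ = -1.3963
distance = √((3.5−4.5)² + (3.5−2.5)²) = 1.4142; v₂ = distance/dt₂ = 0.9428

ω₁ = -1.3963, v₂ = 0.9428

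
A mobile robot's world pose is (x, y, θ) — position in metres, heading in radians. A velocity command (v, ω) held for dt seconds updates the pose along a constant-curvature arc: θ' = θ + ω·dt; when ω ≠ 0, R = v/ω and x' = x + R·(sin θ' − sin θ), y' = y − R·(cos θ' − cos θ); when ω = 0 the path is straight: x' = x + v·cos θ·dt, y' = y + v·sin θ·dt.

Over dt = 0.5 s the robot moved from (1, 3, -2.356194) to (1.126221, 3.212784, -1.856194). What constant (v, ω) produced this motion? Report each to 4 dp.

v = -0.5000, ω = 1.0000

Δθ = -1.856194 − -2.356194 = 0.500000
ω = Δθ/dt = 0.500000/0.5 = 1.0000
R = −Δy/(cos θ' − cos θ) = -0.5000
v = R·ω = -0.5000·1.0000 = -0.5000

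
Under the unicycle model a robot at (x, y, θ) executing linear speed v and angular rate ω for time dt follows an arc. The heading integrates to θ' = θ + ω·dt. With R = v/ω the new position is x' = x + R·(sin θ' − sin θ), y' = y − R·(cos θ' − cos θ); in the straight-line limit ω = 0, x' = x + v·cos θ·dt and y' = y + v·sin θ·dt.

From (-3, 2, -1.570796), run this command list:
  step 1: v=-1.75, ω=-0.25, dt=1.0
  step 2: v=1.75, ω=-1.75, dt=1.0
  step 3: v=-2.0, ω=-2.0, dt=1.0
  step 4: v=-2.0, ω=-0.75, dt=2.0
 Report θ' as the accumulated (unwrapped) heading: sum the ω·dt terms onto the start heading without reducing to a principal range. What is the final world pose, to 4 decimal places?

step 1: θ'=-1.8208 (R=7.0000) → pose (-2.7824, 3.7318, -1.8208)
step 2: θ'=-3.5708 (R=-1.0000) → pose (-4.1674, 3.0699, -3.5708)
step 3: θ'=-5.5708 (R=1.0000) → pose (-3.9299, 1.4038, -5.5708)
step 4: θ'=-7.0708 (R=2.6667) → pose (-7.5628, 1.5405, -7.0708)

(-7.5628, 1.5405, -7.0708)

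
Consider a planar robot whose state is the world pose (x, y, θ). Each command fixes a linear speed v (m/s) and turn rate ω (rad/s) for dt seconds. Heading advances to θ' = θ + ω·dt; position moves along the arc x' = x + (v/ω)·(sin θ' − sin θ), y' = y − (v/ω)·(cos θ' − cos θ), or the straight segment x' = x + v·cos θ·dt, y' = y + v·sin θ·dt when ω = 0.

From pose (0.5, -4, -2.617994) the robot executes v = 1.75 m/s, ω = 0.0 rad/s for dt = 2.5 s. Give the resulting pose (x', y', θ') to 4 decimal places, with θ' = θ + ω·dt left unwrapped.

(-3.2889, -6.1875, -2.6180)

θ' = -2.6180 + 0.0·2.5 = -2.6180
ω = 0 → straight: x' = 0.5 + 1.75·cos(-2.6180)·2.5 = -3.2889
y' = -4 + 1.75·sin(-2.6180)·2.5 = -6.1875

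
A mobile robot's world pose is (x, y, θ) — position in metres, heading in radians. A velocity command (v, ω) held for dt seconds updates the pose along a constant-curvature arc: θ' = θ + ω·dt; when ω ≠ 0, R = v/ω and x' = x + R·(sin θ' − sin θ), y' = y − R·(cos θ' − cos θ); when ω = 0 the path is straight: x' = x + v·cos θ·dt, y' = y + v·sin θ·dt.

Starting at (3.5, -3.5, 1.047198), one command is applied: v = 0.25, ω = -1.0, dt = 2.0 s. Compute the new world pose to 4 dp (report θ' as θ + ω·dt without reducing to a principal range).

(3.9203, -3.4801, -0.9528)

θ' = 1.0472 + -1.0·2.0 = -0.9528
R = v/ω = 0.25/-1.0 = -0.2500
x' = 3.5 + -0.2500·(sin -0.9528 − sin 1.0472) = 3.9203
y' = -3.5 − -0.2500·(cos -0.9528 − cos 1.0472) = -3.4801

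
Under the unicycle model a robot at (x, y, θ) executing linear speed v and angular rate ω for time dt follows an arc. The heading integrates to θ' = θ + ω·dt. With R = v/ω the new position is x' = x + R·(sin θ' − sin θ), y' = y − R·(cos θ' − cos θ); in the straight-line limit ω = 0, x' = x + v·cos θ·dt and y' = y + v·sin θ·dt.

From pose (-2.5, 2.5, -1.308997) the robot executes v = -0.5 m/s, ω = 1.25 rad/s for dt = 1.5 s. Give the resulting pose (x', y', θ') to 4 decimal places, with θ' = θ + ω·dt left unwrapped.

(-3.1009, 2.7341, 0.5660)

θ' = -1.3090 + 1.25·1.5 = 0.5660
R = v/ω = -0.5/1.25 = -0.4000
x' = -2.5 + -0.4000·(sin 0.5660 − sin -1.3090) = -3.1009
y' = 2.5 − -0.4000·(cos 0.5660 − cos -1.3090) = 2.7341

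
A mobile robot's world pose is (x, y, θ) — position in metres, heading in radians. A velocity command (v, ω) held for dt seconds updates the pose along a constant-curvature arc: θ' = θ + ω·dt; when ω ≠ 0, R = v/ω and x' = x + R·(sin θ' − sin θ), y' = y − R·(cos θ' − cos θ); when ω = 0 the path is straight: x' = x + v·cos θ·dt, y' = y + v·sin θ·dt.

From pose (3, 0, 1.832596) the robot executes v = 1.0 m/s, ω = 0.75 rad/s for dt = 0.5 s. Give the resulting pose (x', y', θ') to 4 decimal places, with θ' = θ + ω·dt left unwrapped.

(2.7841, 0.4477, 2.2076)

θ' = 1.8326 + 0.75·0.5 = 2.2076
R = v/ω = 1.0/0.75 = 1.3333
x' = 3 + 1.3333·(sin 2.2076 − sin 1.8326) = 2.7841
y' = 0 − 1.3333·(cos 2.2076 − cos 1.8326) = 0.4477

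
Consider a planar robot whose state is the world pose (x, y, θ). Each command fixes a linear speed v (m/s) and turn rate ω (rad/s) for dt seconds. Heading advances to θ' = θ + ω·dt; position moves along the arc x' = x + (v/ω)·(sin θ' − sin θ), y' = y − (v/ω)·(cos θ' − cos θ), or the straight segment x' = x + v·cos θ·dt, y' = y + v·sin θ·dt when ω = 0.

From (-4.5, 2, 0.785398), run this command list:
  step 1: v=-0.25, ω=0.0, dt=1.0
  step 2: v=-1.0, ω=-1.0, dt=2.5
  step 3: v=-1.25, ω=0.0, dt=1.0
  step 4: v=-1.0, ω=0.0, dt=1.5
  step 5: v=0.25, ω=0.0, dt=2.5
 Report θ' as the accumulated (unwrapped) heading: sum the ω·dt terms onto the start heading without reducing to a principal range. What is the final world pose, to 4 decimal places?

(-6.0690, 4.7767, -1.7146)

step 1: θ'=0.7854 (straight) → pose (-4.6768, 1.8232, 0.7854)
step 2: θ'=-1.7146 (R=1.0000) → pose (-6.3736, 2.6736, -1.7146)
step 3: θ'=-1.7146 (straight) → pose (-6.1944, 3.9107, -1.7146)
step 4: θ'=-1.7146 (straight) → pose (-5.9795, 5.3953, -1.7146)
step 5: θ'=-1.7146 (straight) → pose (-6.0690, 4.7767, -1.7146)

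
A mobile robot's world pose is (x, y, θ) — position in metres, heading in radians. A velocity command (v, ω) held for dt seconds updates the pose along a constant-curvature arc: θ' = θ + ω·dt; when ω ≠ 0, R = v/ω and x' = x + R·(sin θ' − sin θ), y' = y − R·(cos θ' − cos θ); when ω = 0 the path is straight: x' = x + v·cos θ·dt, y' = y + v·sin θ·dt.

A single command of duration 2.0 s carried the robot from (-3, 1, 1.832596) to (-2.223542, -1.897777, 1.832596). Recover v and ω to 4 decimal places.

v = -1.5000, ω = 0.0000

Δθ = 1.832596 − 1.832596 = 0.000000
ω = Δθ/dt = 0.000000/2.0 = 0.0000
ω = 0 → v = (Δx·cos θ + Δy·sin θ)/dt = -1.5000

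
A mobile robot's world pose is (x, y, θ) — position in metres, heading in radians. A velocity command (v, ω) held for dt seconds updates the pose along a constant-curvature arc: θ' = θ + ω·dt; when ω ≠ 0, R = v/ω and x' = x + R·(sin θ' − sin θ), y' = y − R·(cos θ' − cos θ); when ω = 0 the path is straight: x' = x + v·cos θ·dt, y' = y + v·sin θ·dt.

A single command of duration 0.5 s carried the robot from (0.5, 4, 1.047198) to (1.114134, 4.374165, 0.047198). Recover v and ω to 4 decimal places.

v = 1.5000, ω = -2.0000

Δθ = 0.047198 − 1.047198 = -1.000000
ω = Δθ/dt = -1.000000/0.5 = -2.0000
R = Δx/(sin θ' − sin θ) = -0.7500
v = R·ω = -0.7500·-2.0000 = 1.5000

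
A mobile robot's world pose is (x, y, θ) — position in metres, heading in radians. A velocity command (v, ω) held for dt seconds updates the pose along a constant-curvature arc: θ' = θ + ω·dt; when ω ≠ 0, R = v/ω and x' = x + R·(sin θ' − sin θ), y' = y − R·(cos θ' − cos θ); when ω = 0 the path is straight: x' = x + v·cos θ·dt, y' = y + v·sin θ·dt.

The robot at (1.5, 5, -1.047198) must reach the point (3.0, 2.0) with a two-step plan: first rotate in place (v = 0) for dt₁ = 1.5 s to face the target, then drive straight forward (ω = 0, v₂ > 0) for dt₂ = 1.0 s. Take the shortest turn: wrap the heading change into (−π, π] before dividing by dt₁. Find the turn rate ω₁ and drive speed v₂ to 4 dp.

heading to target = atan2(2−5, 3−1.5) = -1.1071
Δθ = wrap(-1.1071 − -1.0472) = -0.0600; ω₁ = Δθ/dt₁ = -0.0400
distance = √((3−1.5)² + (2−5)²) = 3.3541; v₂ = distance/dt₂ = 3.3541

ω₁ = -0.0400, v₂ = 3.3541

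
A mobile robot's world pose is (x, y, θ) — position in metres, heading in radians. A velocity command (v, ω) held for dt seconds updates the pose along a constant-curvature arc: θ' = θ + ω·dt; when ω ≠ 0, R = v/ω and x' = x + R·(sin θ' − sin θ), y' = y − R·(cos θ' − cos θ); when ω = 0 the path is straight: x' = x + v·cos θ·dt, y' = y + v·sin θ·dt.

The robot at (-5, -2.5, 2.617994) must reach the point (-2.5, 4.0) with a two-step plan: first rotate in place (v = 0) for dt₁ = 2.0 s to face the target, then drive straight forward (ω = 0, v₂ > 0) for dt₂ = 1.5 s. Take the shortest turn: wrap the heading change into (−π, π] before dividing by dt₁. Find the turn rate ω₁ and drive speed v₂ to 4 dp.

heading to target = atan2(4−-2.5, -2.5−-5) = 1.2036
Δθ = wrap(1.2036 − 2.6180) = -1.4144; ω₁ = Δθ/dt₁ = -0.7072
distance = √((-2.5−-5)² + (4−-2.5)²) = 6.9642; v₂ = distance/dt₂ = 4.6428

ω₁ = -0.7072, v₂ = 4.6428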